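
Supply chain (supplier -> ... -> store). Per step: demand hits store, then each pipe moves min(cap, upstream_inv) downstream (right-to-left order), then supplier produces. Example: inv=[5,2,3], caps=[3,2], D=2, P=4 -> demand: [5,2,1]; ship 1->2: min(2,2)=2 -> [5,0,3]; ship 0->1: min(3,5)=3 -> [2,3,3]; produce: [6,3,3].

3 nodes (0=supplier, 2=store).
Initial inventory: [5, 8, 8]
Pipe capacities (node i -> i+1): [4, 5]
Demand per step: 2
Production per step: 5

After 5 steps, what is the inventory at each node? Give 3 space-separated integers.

Step 1: demand=2,sold=2 ship[1->2]=5 ship[0->1]=4 prod=5 -> inv=[6 7 11]
Step 2: demand=2,sold=2 ship[1->2]=5 ship[0->1]=4 prod=5 -> inv=[7 6 14]
Step 3: demand=2,sold=2 ship[1->2]=5 ship[0->1]=4 prod=5 -> inv=[8 5 17]
Step 4: demand=2,sold=2 ship[1->2]=5 ship[0->1]=4 prod=5 -> inv=[9 4 20]
Step 5: demand=2,sold=2 ship[1->2]=4 ship[0->1]=4 prod=5 -> inv=[10 4 22]

10 4 22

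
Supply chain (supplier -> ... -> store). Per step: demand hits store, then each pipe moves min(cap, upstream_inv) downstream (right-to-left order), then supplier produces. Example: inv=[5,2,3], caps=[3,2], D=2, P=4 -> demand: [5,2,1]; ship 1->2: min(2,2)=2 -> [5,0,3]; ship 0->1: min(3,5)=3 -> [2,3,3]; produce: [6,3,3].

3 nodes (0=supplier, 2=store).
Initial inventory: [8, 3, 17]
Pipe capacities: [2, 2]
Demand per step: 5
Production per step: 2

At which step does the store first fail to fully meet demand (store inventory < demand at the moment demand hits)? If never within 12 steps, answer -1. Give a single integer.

Step 1: demand=5,sold=5 ship[1->2]=2 ship[0->1]=2 prod=2 -> [8 3 14]
Step 2: demand=5,sold=5 ship[1->2]=2 ship[0->1]=2 prod=2 -> [8 3 11]
Step 3: demand=5,sold=5 ship[1->2]=2 ship[0->1]=2 prod=2 -> [8 3 8]
Step 4: demand=5,sold=5 ship[1->2]=2 ship[0->1]=2 prod=2 -> [8 3 5]
Step 5: demand=5,sold=5 ship[1->2]=2 ship[0->1]=2 prod=2 -> [8 3 2]
Step 6: demand=5,sold=2 ship[1->2]=2 ship[0->1]=2 prod=2 -> [8 3 2]
Step 7: demand=5,sold=2 ship[1->2]=2 ship[0->1]=2 prod=2 -> [8 3 2]
Step 8: demand=5,sold=2 ship[1->2]=2 ship[0->1]=2 prod=2 -> [8 3 2]
Step 9: demand=5,sold=2 ship[1->2]=2 ship[0->1]=2 prod=2 -> [8 3 2]
Step 10: demand=5,sold=2 ship[1->2]=2 ship[0->1]=2 prod=2 -> [8 3 2]
Step 11: demand=5,sold=2 ship[1->2]=2 ship[0->1]=2 prod=2 -> [8 3 2]
Step 12: demand=5,sold=2 ship[1->2]=2 ship[0->1]=2 prod=2 -> [8 3 2]
First stockout at step 6

6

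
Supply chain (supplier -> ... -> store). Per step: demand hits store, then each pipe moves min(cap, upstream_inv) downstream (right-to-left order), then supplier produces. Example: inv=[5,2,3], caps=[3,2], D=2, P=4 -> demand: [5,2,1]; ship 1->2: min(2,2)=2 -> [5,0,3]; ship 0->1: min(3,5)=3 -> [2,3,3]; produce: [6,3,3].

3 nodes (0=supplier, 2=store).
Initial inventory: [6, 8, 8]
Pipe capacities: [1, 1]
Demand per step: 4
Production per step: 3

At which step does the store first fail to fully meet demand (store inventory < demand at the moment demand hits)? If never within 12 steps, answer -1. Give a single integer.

Step 1: demand=4,sold=4 ship[1->2]=1 ship[0->1]=1 prod=3 -> [8 8 5]
Step 2: demand=4,sold=4 ship[1->2]=1 ship[0->1]=1 prod=3 -> [10 8 2]
Step 3: demand=4,sold=2 ship[1->2]=1 ship[0->1]=1 prod=3 -> [12 8 1]
Step 4: demand=4,sold=1 ship[1->2]=1 ship[0->1]=1 prod=3 -> [14 8 1]
Step 5: demand=4,sold=1 ship[1->2]=1 ship[0->1]=1 prod=3 -> [16 8 1]
Step 6: demand=4,sold=1 ship[1->2]=1 ship[0->1]=1 prod=3 -> [18 8 1]
Step 7: demand=4,sold=1 ship[1->2]=1 ship[0->1]=1 prod=3 -> [20 8 1]
Step 8: demand=4,sold=1 ship[1->2]=1 ship[0->1]=1 prod=3 -> [22 8 1]
Step 9: demand=4,sold=1 ship[1->2]=1 ship[0->1]=1 prod=3 -> [24 8 1]
Step 10: demand=4,sold=1 ship[1->2]=1 ship[0->1]=1 prod=3 -> [26 8 1]
Step 11: demand=4,sold=1 ship[1->2]=1 ship[0->1]=1 prod=3 -> [28 8 1]
Step 12: demand=4,sold=1 ship[1->2]=1 ship[0->1]=1 prod=3 -> [30 8 1]
First stockout at step 3

3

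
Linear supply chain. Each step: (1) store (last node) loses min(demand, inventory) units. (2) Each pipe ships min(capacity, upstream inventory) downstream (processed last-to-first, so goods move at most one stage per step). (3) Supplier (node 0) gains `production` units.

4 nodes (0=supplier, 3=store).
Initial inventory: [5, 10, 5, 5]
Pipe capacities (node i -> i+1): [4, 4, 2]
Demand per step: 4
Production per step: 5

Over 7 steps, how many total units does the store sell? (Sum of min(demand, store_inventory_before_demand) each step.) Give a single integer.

Answer: 17

Derivation:
Step 1: sold=4 (running total=4) -> [6 10 7 3]
Step 2: sold=3 (running total=7) -> [7 10 9 2]
Step 3: sold=2 (running total=9) -> [8 10 11 2]
Step 4: sold=2 (running total=11) -> [9 10 13 2]
Step 5: sold=2 (running total=13) -> [10 10 15 2]
Step 6: sold=2 (running total=15) -> [11 10 17 2]
Step 7: sold=2 (running total=17) -> [12 10 19 2]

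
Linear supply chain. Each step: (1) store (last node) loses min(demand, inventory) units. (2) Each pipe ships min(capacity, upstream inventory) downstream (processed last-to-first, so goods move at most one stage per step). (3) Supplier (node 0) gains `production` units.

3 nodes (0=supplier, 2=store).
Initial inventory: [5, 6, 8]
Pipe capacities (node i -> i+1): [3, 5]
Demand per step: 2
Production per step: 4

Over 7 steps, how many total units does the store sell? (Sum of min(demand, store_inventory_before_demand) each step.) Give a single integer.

Answer: 14

Derivation:
Step 1: sold=2 (running total=2) -> [6 4 11]
Step 2: sold=2 (running total=4) -> [7 3 13]
Step 3: sold=2 (running total=6) -> [8 3 14]
Step 4: sold=2 (running total=8) -> [9 3 15]
Step 5: sold=2 (running total=10) -> [10 3 16]
Step 6: sold=2 (running total=12) -> [11 3 17]
Step 7: sold=2 (running total=14) -> [12 3 18]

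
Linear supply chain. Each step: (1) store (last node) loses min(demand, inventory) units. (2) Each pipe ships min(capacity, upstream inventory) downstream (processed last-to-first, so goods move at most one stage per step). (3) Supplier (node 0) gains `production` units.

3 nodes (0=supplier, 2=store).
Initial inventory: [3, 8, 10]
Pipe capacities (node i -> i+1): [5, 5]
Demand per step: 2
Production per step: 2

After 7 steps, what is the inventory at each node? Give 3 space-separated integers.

Step 1: demand=2,sold=2 ship[1->2]=5 ship[0->1]=3 prod=2 -> inv=[2 6 13]
Step 2: demand=2,sold=2 ship[1->2]=5 ship[0->1]=2 prod=2 -> inv=[2 3 16]
Step 3: demand=2,sold=2 ship[1->2]=3 ship[0->1]=2 prod=2 -> inv=[2 2 17]
Step 4: demand=2,sold=2 ship[1->2]=2 ship[0->1]=2 prod=2 -> inv=[2 2 17]
Step 5: demand=2,sold=2 ship[1->2]=2 ship[0->1]=2 prod=2 -> inv=[2 2 17]
Step 6: demand=2,sold=2 ship[1->2]=2 ship[0->1]=2 prod=2 -> inv=[2 2 17]
Step 7: demand=2,sold=2 ship[1->2]=2 ship[0->1]=2 prod=2 -> inv=[2 2 17]

2 2 17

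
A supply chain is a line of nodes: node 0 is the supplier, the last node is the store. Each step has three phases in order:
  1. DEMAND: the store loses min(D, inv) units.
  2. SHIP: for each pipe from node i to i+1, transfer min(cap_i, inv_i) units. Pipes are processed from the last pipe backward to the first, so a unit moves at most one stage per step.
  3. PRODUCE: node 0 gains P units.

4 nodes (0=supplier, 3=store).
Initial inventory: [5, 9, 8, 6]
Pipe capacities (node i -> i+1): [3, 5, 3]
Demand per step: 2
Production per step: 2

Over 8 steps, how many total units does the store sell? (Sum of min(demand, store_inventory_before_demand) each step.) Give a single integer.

Answer: 16

Derivation:
Step 1: sold=2 (running total=2) -> [4 7 10 7]
Step 2: sold=2 (running total=4) -> [3 5 12 8]
Step 3: sold=2 (running total=6) -> [2 3 14 9]
Step 4: sold=2 (running total=8) -> [2 2 14 10]
Step 5: sold=2 (running total=10) -> [2 2 13 11]
Step 6: sold=2 (running total=12) -> [2 2 12 12]
Step 7: sold=2 (running total=14) -> [2 2 11 13]
Step 8: sold=2 (running total=16) -> [2 2 10 14]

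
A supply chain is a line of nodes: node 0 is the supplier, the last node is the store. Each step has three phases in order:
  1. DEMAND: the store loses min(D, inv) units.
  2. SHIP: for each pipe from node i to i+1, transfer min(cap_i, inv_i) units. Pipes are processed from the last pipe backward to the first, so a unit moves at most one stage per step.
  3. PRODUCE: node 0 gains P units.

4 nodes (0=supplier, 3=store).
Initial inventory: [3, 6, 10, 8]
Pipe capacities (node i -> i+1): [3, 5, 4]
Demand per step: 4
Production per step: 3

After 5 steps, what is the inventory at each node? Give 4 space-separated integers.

Step 1: demand=4,sold=4 ship[2->3]=4 ship[1->2]=5 ship[0->1]=3 prod=3 -> inv=[3 4 11 8]
Step 2: demand=4,sold=4 ship[2->3]=4 ship[1->2]=4 ship[0->1]=3 prod=3 -> inv=[3 3 11 8]
Step 3: demand=4,sold=4 ship[2->3]=4 ship[1->2]=3 ship[0->1]=3 prod=3 -> inv=[3 3 10 8]
Step 4: demand=4,sold=4 ship[2->3]=4 ship[1->2]=3 ship[0->1]=3 prod=3 -> inv=[3 3 9 8]
Step 5: demand=4,sold=4 ship[2->3]=4 ship[1->2]=3 ship[0->1]=3 prod=3 -> inv=[3 3 8 8]

3 3 8 8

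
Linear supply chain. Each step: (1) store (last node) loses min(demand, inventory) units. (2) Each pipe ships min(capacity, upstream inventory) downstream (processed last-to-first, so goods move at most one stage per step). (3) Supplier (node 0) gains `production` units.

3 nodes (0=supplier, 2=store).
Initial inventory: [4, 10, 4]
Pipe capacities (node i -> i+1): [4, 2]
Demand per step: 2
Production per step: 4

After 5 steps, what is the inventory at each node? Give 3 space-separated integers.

Step 1: demand=2,sold=2 ship[1->2]=2 ship[0->1]=4 prod=4 -> inv=[4 12 4]
Step 2: demand=2,sold=2 ship[1->2]=2 ship[0->1]=4 prod=4 -> inv=[4 14 4]
Step 3: demand=2,sold=2 ship[1->2]=2 ship[0->1]=4 prod=4 -> inv=[4 16 4]
Step 4: demand=2,sold=2 ship[1->2]=2 ship[0->1]=4 prod=4 -> inv=[4 18 4]
Step 5: demand=2,sold=2 ship[1->2]=2 ship[0->1]=4 prod=4 -> inv=[4 20 4]

4 20 4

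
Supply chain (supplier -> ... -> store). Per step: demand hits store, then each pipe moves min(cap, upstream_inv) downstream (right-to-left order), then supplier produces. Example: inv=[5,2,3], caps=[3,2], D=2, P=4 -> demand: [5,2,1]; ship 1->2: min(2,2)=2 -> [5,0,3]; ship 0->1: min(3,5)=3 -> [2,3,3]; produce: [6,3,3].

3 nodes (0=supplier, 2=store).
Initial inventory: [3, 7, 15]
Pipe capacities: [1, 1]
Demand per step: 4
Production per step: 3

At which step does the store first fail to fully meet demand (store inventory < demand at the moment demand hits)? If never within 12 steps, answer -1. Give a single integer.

Step 1: demand=4,sold=4 ship[1->2]=1 ship[0->1]=1 prod=3 -> [5 7 12]
Step 2: demand=4,sold=4 ship[1->2]=1 ship[0->1]=1 prod=3 -> [7 7 9]
Step 3: demand=4,sold=4 ship[1->2]=1 ship[0->1]=1 prod=3 -> [9 7 6]
Step 4: demand=4,sold=4 ship[1->2]=1 ship[0->1]=1 prod=3 -> [11 7 3]
Step 5: demand=4,sold=3 ship[1->2]=1 ship[0->1]=1 prod=3 -> [13 7 1]
Step 6: demand=4,sold=1 ship[1->2]=1 ship[0->1]=1 prod=3 -> [15 7 1]
Step 7: demand=4,sold=1 ship[1->2]=1 ship[0->1]=1 prod=3 -> [17 7 1]
Step 8: demand=4,sold=1 ship[1->2]=1 ship[0->1]=1 prod=3 -> [19 7 1]
Step 9: demand=4,sold=1 ship[1->2]=1 ship[0->1]=1 prod=3 -> [21 7 1]
Step 10: demand=4,sold=1 ship[1->2]=1 ship[0->1]=1 prod=3 -> [23 7 1]
Step 11: demand=4,sold=1 ship[1->2]=1 ship[0->1]=1 prod=3 -> [25 7 1]
Step 12: demand=4,sold=1 ship[1->2]=1 ship[0->1]=1 prod=3 -> [27 7 1]
First stockout at step 5

5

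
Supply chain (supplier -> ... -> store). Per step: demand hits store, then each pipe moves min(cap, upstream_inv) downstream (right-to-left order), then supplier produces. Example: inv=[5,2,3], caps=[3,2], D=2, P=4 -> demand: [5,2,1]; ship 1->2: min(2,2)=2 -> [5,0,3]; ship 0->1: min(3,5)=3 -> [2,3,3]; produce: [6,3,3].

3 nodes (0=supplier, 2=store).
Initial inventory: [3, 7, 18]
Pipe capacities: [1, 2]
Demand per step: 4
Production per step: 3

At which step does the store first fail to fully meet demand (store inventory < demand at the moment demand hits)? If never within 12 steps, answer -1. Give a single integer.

Step 1: demand=4,sold=4 ship[1->2]=2 ship[0->1]=1 prod=3 -> [5 6 16]
Step 2: demand=4,sold=4 ship[1->2]=2 ship[0->1]=1 prod=3 -> [7 5 14]
Step 3: demand=4,sold=4 ship[1->2]=2 ship[0->1]=1 prod=3 -> [9 4 12]
Step 4: demand=4,sold=4 ship[1->2]=2 ship[0->1]=1 prod=3 -> [11 3 10]
Step 5: demand=4,sold=4 ship[1->2]=2 ship[0->1]=1 prod=3 -> [13 2 8]
Step 6: demand=4,sold=4 ship[1->2]=2 ship[0->1]=1 prod=3 -> [15 1 6]
Step 7: demand=4,sold=4 ship[1->2]=1 ship[0->1]=1 prod=3 -> [17 1 3]
Step 8: demand=4,sold=3 ship[1->2]=1 ship[0->1]=1 prod=3 -> [19 1 1]
Step 9: demand=4,sold=1 ship[1->2]=1 ship[0->1]=1 prod=3 -> [21 1 1]
Step 10: demand=4,sold=1 ship[1->2]=1 ship[0->1]=1 prod=3 -> [23 1 1]
Step 11: demand=4,sold=1 ship[1->2]=1 ship[0->1]=1 prod=3 -> [25 1 1]
Step 12: demand=4,sold=1 ship[1->2]=1 ship[0->1]=1 prod=3 -> [27 1 1]
First stockout at step 8

8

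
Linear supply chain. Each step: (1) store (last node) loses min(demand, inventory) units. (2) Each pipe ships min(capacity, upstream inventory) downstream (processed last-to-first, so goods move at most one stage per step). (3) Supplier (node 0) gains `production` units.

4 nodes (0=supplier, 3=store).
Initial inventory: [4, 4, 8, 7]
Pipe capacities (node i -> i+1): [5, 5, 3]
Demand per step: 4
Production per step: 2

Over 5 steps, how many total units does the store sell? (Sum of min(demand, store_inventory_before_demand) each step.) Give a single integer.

Step 1: sold=4 (running total=4) -> [2 4 9 6]
Step 2: sold=4 (running total=8) -> [2 2 10 5]
Step 3: sold=4 (running total=12) -> [2 2 9 4]
Step 4: sold=4 (running total=16) -> [2 2 8 3]
Step 5: sold=3 (running total=19) -> [2 2 7 3]

Answer: 19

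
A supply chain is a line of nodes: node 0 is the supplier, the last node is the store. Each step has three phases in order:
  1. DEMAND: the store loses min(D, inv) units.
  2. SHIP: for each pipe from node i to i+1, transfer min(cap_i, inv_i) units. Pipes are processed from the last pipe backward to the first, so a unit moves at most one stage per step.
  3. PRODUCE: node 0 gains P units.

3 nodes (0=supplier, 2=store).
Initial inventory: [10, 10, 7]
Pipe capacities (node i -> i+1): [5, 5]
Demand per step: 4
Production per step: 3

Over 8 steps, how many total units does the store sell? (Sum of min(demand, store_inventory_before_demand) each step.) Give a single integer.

Step 1: sold=4 (running total=4) -> [8 10 8]
Step 2: sold=4 (running total=8) -> [6 10 9]
Step 3: sold=4 (running total=12) -> [4 10 10]
Step 4: sold=4 (running total=16) -> [3 9 11]
Step 5: sold=4 (running total=20) -> [3 7 12]
Step 6: sold=4 (running total=24) -> [3 5 13]
Step 7: sold=4 (running total=28) -> [3 3 14]
Step 8: sold=4 (running total=32) -> [3 3 13]

Answer: 32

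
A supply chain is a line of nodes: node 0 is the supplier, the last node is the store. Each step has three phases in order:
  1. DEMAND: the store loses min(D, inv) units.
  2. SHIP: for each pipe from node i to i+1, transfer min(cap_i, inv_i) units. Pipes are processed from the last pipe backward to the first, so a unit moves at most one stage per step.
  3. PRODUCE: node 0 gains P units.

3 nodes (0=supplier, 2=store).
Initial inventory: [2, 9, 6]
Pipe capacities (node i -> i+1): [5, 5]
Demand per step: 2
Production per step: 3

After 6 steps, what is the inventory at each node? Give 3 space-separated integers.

Step 1: demand=2,sold=2 ship[1->2]=5 ship[0->1]=2 prod=3 -> inv=[3 6 9]
Step 2: demand=2,sold=2 ship[1->2]=5 ship[0->1]=3 prod=3 -> inv=[3 4 12]
Step 3: demand=2,sold=2 ship[1->2]=4 ship[0->1]=3 prod=3 -> inv=[3 3 14]
Step 4: demand=2,sold=2 ship[1->2]=3 ship[0->1]=3 prod=3 -> inv=[3 3 15]
Step 5: demand=2,sold=2 ship[1->2]=3 ship[0->1]=3 prod=3 -> inv=[3 3 16]
Step 6: demand=2,sold=2 ship[1->2]=3 ship[0->1]=3 prod=3 -> inv=[3 3 17]

3 3 17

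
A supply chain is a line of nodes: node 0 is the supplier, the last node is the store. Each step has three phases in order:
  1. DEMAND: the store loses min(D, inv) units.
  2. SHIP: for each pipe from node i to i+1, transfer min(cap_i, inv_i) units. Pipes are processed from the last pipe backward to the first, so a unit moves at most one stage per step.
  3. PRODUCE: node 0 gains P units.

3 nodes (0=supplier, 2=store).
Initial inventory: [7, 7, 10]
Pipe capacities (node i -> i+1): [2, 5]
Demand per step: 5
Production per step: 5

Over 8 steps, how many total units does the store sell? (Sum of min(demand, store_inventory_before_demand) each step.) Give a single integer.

Answer: 29

Derivation:
Step 1: sold=5 (running total=5) -> [10 4 10]
Step 2: sold=5 (running total=10) -> [13 2 9]
Step 3: sold=5 (running total=15) -> [16 2 6]
Step 4: sold=5 (running total=20) -> [19 2 3]
Step 5: sold=3 (running total=23) -> [22 2 2]
Step 6: sold=2 (running total=25) -> [25 2 2]
Step 7: sold=2 (running total=27) -> [28 2 2]
Step 8: sold=2 (running total=29) -> [31 2 2]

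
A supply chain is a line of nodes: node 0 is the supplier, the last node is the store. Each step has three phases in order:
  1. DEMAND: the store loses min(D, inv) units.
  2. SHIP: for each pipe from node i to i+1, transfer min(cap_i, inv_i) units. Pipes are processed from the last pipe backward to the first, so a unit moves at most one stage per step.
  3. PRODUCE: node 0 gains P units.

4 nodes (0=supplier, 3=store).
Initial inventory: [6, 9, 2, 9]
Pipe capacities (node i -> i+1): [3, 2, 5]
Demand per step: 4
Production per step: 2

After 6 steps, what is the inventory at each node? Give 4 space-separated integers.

Step 1: demand=4,sold=4 ship[2->3]=2 ship[1->2]=2 ship[0->1]=3 prod=2 -> inv=[5 10 2 7]
Step 2: demand=4,sold=4 ship[2->3]=2 ship[1->2]=2 ship[0->1]=3 prod=2 -> inv=[4 11 2 5]
Step 3: demand=4,sold=4 ship[2->3]=2 ship[1->2]=2 ship[0->1]=3 prod=2 -> inv=[3 12 2 3]
Step 4: demand=4,sold=3 ship[2->3]=2 ship[1->2]=2 ship[0->1]=3 prod=2 -> inv=[2 13 2 2]
Step 5: demand=4,sold=2 ship[2->3]=2 ship[1->2]=2 ship[0->1]=2 prod=2 -> inv=[2 13 2 2]
Step 6: demand=4,sold=2 ship[2->3]=2 ship[1->2]=2 ship[0->1]=2 prod=2 -> inv=[2 13 2 2]

2 13 2 2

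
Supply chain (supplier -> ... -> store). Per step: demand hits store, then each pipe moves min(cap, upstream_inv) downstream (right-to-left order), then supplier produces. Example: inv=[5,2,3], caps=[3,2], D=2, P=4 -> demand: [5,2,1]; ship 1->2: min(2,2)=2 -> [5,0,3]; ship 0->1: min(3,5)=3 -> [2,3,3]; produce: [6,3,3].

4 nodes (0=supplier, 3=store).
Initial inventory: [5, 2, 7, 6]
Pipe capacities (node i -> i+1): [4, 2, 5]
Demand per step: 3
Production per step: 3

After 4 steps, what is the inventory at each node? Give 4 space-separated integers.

Step 1: demand=3,sold=3 ship[2->3]=5 ship[1->2]=2 ship[0->1]=4 prod=3 -> inv=[4 4 4 8]
Step 2: demand=3,sold=3 ship[2->3]=4 ship[1->2]=2 ship[0->1]=4 prod=3 -> inv=[3 6 2 9]
Step 3: demand=3,sold=3 ship[2->3]=2 ship[1->2]=2 ship[0->1]=3 prod=3 -> inv=[3 7 2 8]
Step 4: demand=3,sold=3 ship[2->3]=2 ship[1->2]=2 ship[0->1]=3 prod=3 -> inv=[3 8 2 7]

3 8 2 7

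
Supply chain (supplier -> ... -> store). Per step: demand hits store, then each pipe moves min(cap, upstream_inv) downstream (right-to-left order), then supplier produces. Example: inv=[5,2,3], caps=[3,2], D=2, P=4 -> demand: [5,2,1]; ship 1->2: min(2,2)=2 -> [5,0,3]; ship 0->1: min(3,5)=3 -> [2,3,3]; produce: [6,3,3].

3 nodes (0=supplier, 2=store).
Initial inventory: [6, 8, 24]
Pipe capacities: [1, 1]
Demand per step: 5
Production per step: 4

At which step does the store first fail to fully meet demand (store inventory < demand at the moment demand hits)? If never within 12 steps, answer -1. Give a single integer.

Step 1: demand=5,sold=5 ship[1->2]=1 ship[0->1]=1 prod=4 -> [9 8 20]
Step 2: demand=5,sold=5 ship[1->2]=1 ship[0->1]=1 prod=4 -> [12 8 16]
Step 3: demand=5,sold=5 ship[1->2]=1 ship[0->1]=1 prod=4 -> [15 8 12]
Step 4: demand=5,sold=5 ship[1->2]=1 ship[0->1]=1 prod=4 -> [18 8 8]
Step 5: demand=5,sold=5 ship[1->2]=1 ship[0->1]=1 prod=4 -> [21 8 4]
Step 6: demand=5,sold=4 ship[1->2]=1 ship[0->1]=1 prod=4 -> [24 8 1]
Step 7: demand=5,sold=1 ship[1->2]=1 ship[0->1]=1 prod=4 -> [27 8 1]
Step 8: demand=5,sold=1 ship[1->2]=1 ship[0->1]=1 prod=4 -> [30 8 1]
Step 9: demand=5,sold=1 ship[1->2]=1 ship[0->1]=1 prod=4 -> [33 8 1]
Step 10: demand=5,sold=1 ship[1->2]=1 ship[0->1]=1 prod=4 -> [36 8 1]
Step 11: demand=5,sold=1 ship[1->2]=1 ship[0->1]=1 prod=4 -> [39 8 1]
Step 12: demand=5,sold=1 ship[1->2]=1 ship[0->1]=1 prod=4 -> [42 8 1]
First stockout at step 6

6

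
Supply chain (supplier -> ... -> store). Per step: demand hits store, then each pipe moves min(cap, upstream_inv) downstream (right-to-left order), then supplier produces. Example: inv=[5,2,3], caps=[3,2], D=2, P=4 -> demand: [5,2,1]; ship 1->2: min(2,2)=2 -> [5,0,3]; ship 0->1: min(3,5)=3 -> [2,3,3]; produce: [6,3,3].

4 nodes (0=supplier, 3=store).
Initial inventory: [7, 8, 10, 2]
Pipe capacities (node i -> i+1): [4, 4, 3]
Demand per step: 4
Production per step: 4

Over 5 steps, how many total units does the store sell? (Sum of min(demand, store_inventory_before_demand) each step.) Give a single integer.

Step 1: sold=2 (running total=2) -> [7 8 11 3]
Step 2: sold=3 (running total=5) -> [7 8 12 3]
Step 3: sold=3 (running total=8) -> [7 8 13 3]
Step 4: sold=3 (running total=11) -> [7 8 14 3]
Step 5: sold=3 (running total=14) -> [7 8 15 3]

Answer: 14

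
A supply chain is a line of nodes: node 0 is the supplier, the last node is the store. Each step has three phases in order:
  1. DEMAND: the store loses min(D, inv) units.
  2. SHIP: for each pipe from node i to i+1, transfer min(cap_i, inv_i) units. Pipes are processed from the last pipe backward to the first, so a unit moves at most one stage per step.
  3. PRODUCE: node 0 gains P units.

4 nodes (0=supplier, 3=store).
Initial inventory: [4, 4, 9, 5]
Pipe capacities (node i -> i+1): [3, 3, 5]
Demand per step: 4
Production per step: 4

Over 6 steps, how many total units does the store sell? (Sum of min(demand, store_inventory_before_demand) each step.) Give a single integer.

Answer: 24

Derivation:
Step 1: sold=4 (running total=4) -> [5 4 7 6]
Step 2: sold=4 (running total=8) -> [6 4 5 7]
Step 3: sold=4 (running total=12) -> [7 4 3 8]
Step 4: sold=4 (running total=16) -> [8 4 3 7]
Step 5: sold=4 (running total=20) -> [9 4 3 6]
Step 6: sold=4 (running total=24) -> [10 4 3 5]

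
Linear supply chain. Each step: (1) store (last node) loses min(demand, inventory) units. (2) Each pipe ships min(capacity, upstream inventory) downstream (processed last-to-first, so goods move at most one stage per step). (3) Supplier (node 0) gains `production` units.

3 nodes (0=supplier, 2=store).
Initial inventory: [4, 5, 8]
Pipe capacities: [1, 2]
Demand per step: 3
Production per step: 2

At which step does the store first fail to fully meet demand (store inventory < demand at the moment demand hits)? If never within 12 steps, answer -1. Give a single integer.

Step 1: demand=3,sold=3 ship[1->2]=2 ship[0->1]=1 prod=2 -> [5 4 7]
Step 2: demand=3,sold=3 ship[1->2]=2 ship[0->1]=1 prod=2 -> [6 3 6]
Step 3: demand=3,sold=3 ship[1->2]=2 ship[0->1]=1 prod=2 -> [7 2 5]
Step 4: demand=3,sold=3 ship[1->2]=2 ship[0->1]=1 prod=2 -> [8 1 4]
Step 5: demand=3,sold=3 ship[1->2]=1 ship[0->1]=1 prod=2 -> [9 1 2]
Step 6: demand=3,sold=2 ship[1->2]=1 ship[0->1]=1 prod=2 -> [10 1 1]
Step 7: demand=3,sold=1 ship[1->2]=1 ship[0->1]=1 prod=2 -> [11 1 1]
Step 8: demand=3,sold=1 ship[1->2]=1 ship[0->1]=1 prod=2 -> [12 1 1]
Step 9: demand=3,sold=1 ship[1->2]=1 ship[0->1]=1 prod=2 -> [13 1 1]
Step 10: demand=3,sold=1 ship[1->2]=1 ship[0->1]=1 prod=2 -> [14 1 1]
Step 11: demand=3,sold=1 ship[1->2]=1 ship[0->1]=1 prod=2 -> [15 1 1]
Step 12: demand=3,sold=1 ship[1->2]=1 ship[0->1]=1 prod=2 -> [16 1 1]
First stockout at step 6

6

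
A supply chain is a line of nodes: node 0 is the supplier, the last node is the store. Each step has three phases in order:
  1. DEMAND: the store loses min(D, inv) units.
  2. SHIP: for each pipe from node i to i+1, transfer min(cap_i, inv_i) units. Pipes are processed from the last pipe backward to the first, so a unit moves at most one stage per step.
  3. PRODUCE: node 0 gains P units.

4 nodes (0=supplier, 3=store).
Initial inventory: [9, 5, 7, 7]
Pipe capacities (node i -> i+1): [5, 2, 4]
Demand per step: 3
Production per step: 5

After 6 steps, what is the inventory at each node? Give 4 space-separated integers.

Step 1: demand=3,sold=3 ship[2->3]=4 ship[1->2]=2 ship[0->1]=5 prod=5 -> inv=[9 8 5 8]
Step 2: demand=3,sold=3 ship[2->3]=4 ship[1->2]=2 ship[0->1]=5 prod=5 -> inv=[9 11 3 9]
Step 3: demand=3,sold=3 ship[2->3]=3 ship[1->2]=2 ship[0->1]=5 prod=5 -> inv=[9 14 2 9]
Step 4: demand=3,sold=3 ship[2->3]=2 ship[1->2]=2 ship[0->1]=5 prod=5 -> inv=[9 17 2 8]
Step 5: demand=3,sold=3 ship[2->3]=2 ship[1->2]=2 ship[0->1]=5 prod=5 -> inv=[9 20 2 7]
Step 6: demand=3,sold=3 ship[2->3]=2 ship[1->2]=2 ship[0->1]=5 prod=5 -> inv=[9 23 2 6]

9 23 2 6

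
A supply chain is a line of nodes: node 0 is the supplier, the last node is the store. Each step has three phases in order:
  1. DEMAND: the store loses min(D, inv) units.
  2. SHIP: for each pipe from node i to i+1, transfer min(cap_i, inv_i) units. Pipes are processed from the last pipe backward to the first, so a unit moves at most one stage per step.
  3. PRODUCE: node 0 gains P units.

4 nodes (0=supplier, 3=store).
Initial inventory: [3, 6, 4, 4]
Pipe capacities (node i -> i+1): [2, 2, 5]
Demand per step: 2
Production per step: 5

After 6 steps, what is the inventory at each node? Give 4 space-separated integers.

Step 1: demand=2,sold=2 ship[2->3]=4 ship[1->2]=2 ship[0->1]=2 prod=5 -> inv=[6 6 2 6]
Step 2: demand=2,sold=2 ship[2->3]=2 ship[1->2]=2 ship[0->1]=2 prod=5 -> inv=[9 6 2 6]
Step 3: demand=2,sold=2 ship[2->3]=2 ship[1->2]=2 ship[0->1]=2 prod=5 -> inv=[12 6 2 6]
Step 4: demand=2,sold=2 ship[2->3]=2 ship[1->2]=2 ship[0->1]=2 prod=5 -> inv=[15 6 2 6]
Step 5: demand=2,sold=2 ship[2->3]=2 ship[1->2]=2 ship[0->1]=2 prod=5 -> inv=[18 6 2 6]
Step 6: demand=2,sold=2 ship[2->3]=2 ship[1->2]=2 ship[0->1]=2 prod=5 -> inv=[21 6 2 6]

21 6 2 6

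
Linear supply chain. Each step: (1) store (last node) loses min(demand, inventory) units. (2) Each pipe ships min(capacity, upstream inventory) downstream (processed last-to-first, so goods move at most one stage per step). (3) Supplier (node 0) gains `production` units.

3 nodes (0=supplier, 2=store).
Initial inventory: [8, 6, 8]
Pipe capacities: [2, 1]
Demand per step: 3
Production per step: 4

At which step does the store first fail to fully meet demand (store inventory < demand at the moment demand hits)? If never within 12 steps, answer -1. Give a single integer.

Step 1: demand=3,sold=3 ship[1->2]=1 ship[0->1]=2 prod=4 -> [10 7 6]
Step 2: demand=3,sold=3 ship[1->2]=1 ship[0->1]=2 prod=4 -> [12 8 4]
Step 3: demand=3,sold=3 ship[1->2]=1 ship[0->1]=2 prod=4 -> [14 9 2]
Step 4: demand=3,sold=2 ship[1->2]=1 ship[0->1]=2 prod=4 -> [16 10 1]
Step 5: demand=3,sold=1 ship[1->2]=1 ship[0->1]=2 prod=4 -> [18 11 1]
Step 6: demand=3,sold=1 ship[1->2]=1 ship[0->1]=2 prod=4 -> [20 12 1]
Step 7: demand=3,sold=1 ship[1->2]=1 ship[0->1]=2 prod=4 -> [22 13 1]
Step 8: demand=3,sold=1 ship[1->2]=1 ship[0->1]=2 prod=4 -> [24 14 1]
Step 9: demand=3,sold=1 ship[1->2]=1 ship[0->1]=2 prod=4 -> [26 15 1]
Step 10: demand=3,sold=1 ship[1->2]=1 ship[0->1]=2 prod=4 -> [28 16 1]
Step 11: demand=3,sold=1 ship[1->2]=1 ship[0->1]=2 prod=4 -> [30 17 1]
Step 12: demand=3,sold=1 ship[1->2]=1 ship[0->1]=2 prod=4 -> [32 18 1]
First stockout at step 4

4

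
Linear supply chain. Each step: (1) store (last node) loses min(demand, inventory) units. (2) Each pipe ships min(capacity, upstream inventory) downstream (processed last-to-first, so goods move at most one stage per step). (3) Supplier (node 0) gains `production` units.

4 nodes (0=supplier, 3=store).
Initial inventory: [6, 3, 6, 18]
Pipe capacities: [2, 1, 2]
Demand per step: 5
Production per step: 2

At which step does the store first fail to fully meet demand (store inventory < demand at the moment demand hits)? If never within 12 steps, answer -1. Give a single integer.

Step 1: demand=5,sold=5 ship[2->3]=2 ship[1->2]=1 ship[0->1]=2 prod=2 -> [6 4 5 15]
Step 2: demand=5,sold=5 ship[2->3]=2 ship[1->2]=1 ship[0->1]=2 prod=2 -> [6 5 4 12]
Step 3: demand=5,sold=5 ship[2->3]=2 ship[1->2]=1 ship[0->1]=2 prod=2 -> [6 6 3 9]
Step 4: demand=5,sold=5 ship[2->3]=2 ship[1->2]=1 ship[0->1]=2 prod=2 -> [6 7 2 6]
Step 5: demand=5,sold=5 ship[2->3]=2 ship[1->2]=1 ship[0->1]=2 prod=2 -> [6 8 1 3]
Step 6: demand=5,sold=3 ship[2->3]=1 ship[1->2]=1 ship[0->1]=2 prod=2 -> [6 9 1 1]
Step 7: demand=5,sold=1 ship[2->3]=1 ship[1->2]=1 ship[0->1]=2 prod=2 -> [6 10 1 1]
Step 8: demand=5,sold=1 ship[2->3]=1 ship[1->2]=1 ship[0->1]=2 prod=2 -> [6 11 1 1]
Step 9: demand=5,sold=1 ship[2->3]=1 ship[1->2]=1 ship[0->1]=2 prod=2 -> [6 12 1 1]
Step 10: demand=5,sold=1 ship[2->3]=1 ship[1->2]=1 ship[0->1]=2 prod=2 -> [6 13 1 1]
Step 11: demand=5,sold=1 ship[2->3]=1 ship[1->2]=1 ship[0->1]=2 prod=2 -> [6 14 1 1]
Step 12: demand=5,sold=1 ship[2->3]=1 ship[1->2]=1 ship[0->1]=2 prod=2 -> [6 15 1 1]
First stockout at step 6

6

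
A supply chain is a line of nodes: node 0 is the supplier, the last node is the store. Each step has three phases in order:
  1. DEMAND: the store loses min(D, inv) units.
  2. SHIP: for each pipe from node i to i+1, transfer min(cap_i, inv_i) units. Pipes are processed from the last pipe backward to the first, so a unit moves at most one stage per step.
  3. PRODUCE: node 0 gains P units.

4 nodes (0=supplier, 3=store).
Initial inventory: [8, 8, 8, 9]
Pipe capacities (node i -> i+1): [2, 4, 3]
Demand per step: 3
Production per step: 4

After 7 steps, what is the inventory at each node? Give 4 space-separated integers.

Step 1: demand=3,sold=3 ship[2->3]=3 ship[1->2]=4 ship[0->1]=2 prod=4 -> inv=[10 6 9 9]
Step 2: demand=3,sold=3 ship[2->3]=3 ship[1->2]=4 ship[0->1]=2 prod=4 -> inv=[12 4 10 9]
Step 3: demand=3,sold=3 ship[2->3]=3 ship[1->2]=4 ship[0->1]=2 prod=4 -> inv=[14 2 11 9]
Step 4: demand=3,sold=3 ship[2->3]=3 ship[1->2]=2 ship[0->1]=2 prod=4 -> inv=[16 2 10 9]
Step 5: demand=3,sold=3 ship[2->3]=3 ship[1->2]=2 ship[0->1]=2 prod=4 -> inv=[18 2 9 9]
Step 6: demand=3,sold=3 ship[2->3]=3 ship[1->2]=2 ship[0->1]=2 prod=4 -> inv=[20 2 8 9]
Step 7: demand=3,sold=3 ship[2->3]=3 ship[1->2]=2 ship[0->1]=2 prod=4 -> inv=[22 2 7 9]

22 2 7 9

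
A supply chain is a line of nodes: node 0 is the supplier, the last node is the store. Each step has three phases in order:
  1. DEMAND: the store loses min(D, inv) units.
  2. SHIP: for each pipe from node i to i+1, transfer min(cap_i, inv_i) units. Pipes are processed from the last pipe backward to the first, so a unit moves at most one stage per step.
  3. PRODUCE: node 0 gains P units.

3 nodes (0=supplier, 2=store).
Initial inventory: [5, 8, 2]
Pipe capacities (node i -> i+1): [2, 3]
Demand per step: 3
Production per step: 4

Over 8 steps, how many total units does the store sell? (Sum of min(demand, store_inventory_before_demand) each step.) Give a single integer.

Answer: 22

Derivation:
Step 1: sold=2 (running total=2) -> [7 7 3]
Step 2: sold=3 (running total=5) -> [9 6 3]
Step 3: sold=3 (running total=8) -> [11 5 3]
Step 4: sold=3 (running total=11) -> [13 4 3]
Step 5: sold=3 (running total=14) -> [15 3 3]
Step 6: sold=3 (running total=17) -> [17 2 3]
Step 7: sold=3 (running total=20) -> [19 2 2]
Step 8: sold=2 (running total=22) -> [21 2 2]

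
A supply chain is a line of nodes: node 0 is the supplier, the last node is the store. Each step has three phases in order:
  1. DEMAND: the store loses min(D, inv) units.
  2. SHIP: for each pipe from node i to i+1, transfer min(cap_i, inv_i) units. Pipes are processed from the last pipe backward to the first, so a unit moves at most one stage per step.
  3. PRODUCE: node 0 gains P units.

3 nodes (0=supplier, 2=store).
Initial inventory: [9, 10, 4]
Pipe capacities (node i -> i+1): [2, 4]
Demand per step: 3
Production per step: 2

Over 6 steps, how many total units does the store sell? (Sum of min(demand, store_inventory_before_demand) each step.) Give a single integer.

Answer: 18

Derivation:
Step 1: sold=3 (running total=3) -> [9 8 5]
Step 2: sold=3 (running total=6) -> [9 6 6]
Step 3: sold=3 (running total=9) -> [9 4 7]
Step 4: sold=3 (running total=12) -> [9 2 8]
Step 5: sold=3 (running total=15) -> [9 2 7]
Step 6: sold=3 (running total=18) -> [9 2 6]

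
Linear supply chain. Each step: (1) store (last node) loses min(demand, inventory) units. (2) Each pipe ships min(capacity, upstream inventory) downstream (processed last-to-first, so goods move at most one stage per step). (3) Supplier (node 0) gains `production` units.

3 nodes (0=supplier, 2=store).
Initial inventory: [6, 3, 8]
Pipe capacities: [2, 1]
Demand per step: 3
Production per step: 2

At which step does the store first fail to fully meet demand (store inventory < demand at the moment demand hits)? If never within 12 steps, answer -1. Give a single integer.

Step 1: demand=3,sold=3 ship[1->2]=1 ship[0->1]=2 prod=2 -> [6 4 6]
Step 2: demand=3,sold=3 ship[1->2]=1 ship[0->1]=2 prod=2 -> [6 5 4]
Step 3: demand=3,sold=3 ship[1->2]=1 ship[0->1]=2 prod=2 -> [6 6 2]
Step 4: demand=3,sold=2 ship[1->2]=1 ship[0->1]=2 prod=2 -> [6 7 1]
Step 5: demand=3,sold=1 ship[1->2]=1 ship[0->1]=2 prod=2 -> [6 8 1]
Step 6: demand=3,sold=1 ship[1->2]=1 ship[0->1]=2 prod=2 -> [6 9 1]
Step 7: demand=3,sold=1 ship[1->2]=1 ship[0->1]=2 prod=2 -> [6 10 1]
Step 8: demand=3,sold=1 ship[1->2]=1 ship[0->1]=2 prod=2 -> [6 11 1]
Step 9: demand=3,sold=1 ship[1->2]=1 ship[0->1]=2 prod=2 -> [6 12 1]
Step 10: demand=3,sold=1 ship[1->2]=1 ship[0->1]=2 prod=2 -> [6 13 1]
Step 11: demand=3,sold=1 ship[1->2]=1 ship[0->1]=2 prod=2 -> [6 14 1]
Step 12: demand=3,sold=1 ship[1->2]=1 ship[0->1]=2 prod=2 -> [6 15 1]
First stockout at step 4

4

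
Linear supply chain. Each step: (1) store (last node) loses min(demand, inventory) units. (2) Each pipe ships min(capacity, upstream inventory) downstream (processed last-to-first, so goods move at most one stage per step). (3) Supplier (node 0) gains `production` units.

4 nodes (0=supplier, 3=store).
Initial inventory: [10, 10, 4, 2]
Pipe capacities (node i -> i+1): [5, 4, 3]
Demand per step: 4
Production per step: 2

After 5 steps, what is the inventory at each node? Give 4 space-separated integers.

Step 1: demand=4,sold=2 ship[2->3]=3 ship[1->2]=4 ship[0->1]=5 prod=2 -> inv=[7 11 5 3]
Step 2: demand=4,sold=3 ship[2->3]=3 ship[1->2]=4 ship[0->1]=5 prod=2 -> inv=[4 12 6 3]
Step 3: demand=4,sold=3 ship[2->3]=3 ship[1->2]=4 ship[0->1]=4 prod=2 -> inv=[2 12 7 3]
Step 4: demand=4,sold=3 ship[2->3]=3 ship[1->2]=4 ship[0->1]=2 prod=2 -> inv=[2 10 8 3]
Step 5: demand=4,sold=3 ship[2->3]=3 ship[1->2]=4 ship[0->1]=2 prod=2 -> inv=[2 8 9 3]

2 8 9 3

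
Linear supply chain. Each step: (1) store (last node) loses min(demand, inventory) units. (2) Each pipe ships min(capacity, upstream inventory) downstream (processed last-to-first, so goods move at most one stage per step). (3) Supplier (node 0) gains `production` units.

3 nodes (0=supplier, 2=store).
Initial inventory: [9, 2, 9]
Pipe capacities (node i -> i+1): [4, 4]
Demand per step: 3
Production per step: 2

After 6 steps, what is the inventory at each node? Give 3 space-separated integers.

Step 1: demand=3,sold=3 ship[1->2]=2 ship[0->1]=4 prod=2 -> inv=[7 4 8]
Step 2: demand=3,sold=3 ship[1->2]=4 ship[0->1]=4 prod=2 -> inv=[5 4 9]
Step 3: demand=3,sold=3 ship[1->2]=4 ship[0->1]=4 prod=2 -> inv=[3 4 10]
Step 4: demand=3,sold=3 ship[1->2]=4 ship[0->1]=3 prod=2 -> inv=[2 3 11]
Step 5: demand=3,sold=3 ship[1->2]=3 ship[0->1]=2 prod=2 -> inv=[2 2 11]
Step 6: demand=3,sold=3 ship[1->2]=2 ship[0->1]=2 prod=2 -> inv=[2 2 10]

2 2 10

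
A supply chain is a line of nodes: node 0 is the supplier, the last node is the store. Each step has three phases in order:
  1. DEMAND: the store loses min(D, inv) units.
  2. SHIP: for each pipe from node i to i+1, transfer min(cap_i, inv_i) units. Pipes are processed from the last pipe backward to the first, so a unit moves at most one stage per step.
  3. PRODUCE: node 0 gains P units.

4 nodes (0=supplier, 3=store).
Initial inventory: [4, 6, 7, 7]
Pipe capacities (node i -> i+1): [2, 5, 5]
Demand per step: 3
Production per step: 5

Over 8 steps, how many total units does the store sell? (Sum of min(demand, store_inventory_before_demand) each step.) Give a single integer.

Answer: 24

Derivation:
Step 1: sold=3 (running total=3) -> [7 3 7 9]
Step 2: sold=3 (running total=6) -> [10 2 5 11]
Step 3: sold=3 (running total=9) -> [13 2 2 13]
Step 4: sold=3 (running total=12) -> [16 2 2 12]
Step 5: sold=3 (running total=15) -> [19 2 2 11]
Step 6: sold=3 (running total=18) -> [22 2 2 10]
Step 7: sold=3 (running total=21) -> [25 2 2 9]
Step 8: sold=3 (running total=24) -> [28 2 2 8]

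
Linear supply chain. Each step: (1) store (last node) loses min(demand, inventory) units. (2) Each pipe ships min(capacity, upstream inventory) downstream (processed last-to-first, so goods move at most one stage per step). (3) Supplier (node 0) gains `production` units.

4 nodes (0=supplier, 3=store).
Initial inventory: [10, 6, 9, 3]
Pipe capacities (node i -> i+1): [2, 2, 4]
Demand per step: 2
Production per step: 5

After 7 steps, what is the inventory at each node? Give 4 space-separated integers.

Step 1: demand=2,sold=2 ship[2->3]=4 ship[1->2]=2 ship[0->1]=2 prod=5 -> inv=[13 6 7 5]
Step 2: demand=2,sold=2 ship[2->3]=4 ship[1->2]=2 ship[0->1]=2 prod=5 -> inv=[16 6 5 7]
Step 3: demand=2,sold=2 ship[2->3]=4 ship[1->2]=2 ship[0->1]=2 prod=5 -> inv=[19 6 3 9]
Step 4: demand=2,sold=2 ship[2->3]=3 ship[1->2]=2 ship[0->1]=2 prod=5 -> inv=[22 6 2 10]
Step 5: demand=2,sold=2 ship[2->3]=2 ship[1->2]=2 ship[0->1]=2 prod=5 -> inv=[25 6 2 10]
Step 6: demand=2,sold=2 ship[2->3]=2 ship[1->2]=2 ship[0->1]=2 prod=5 -> inv=[28 6 2 10]
Step 7: demand=2,sold=2 ship[2->3]=2 ship[1->2]=2 ship[0->1]=2 prod=5 -> inv=[31 6 2 10]

31 6 2 10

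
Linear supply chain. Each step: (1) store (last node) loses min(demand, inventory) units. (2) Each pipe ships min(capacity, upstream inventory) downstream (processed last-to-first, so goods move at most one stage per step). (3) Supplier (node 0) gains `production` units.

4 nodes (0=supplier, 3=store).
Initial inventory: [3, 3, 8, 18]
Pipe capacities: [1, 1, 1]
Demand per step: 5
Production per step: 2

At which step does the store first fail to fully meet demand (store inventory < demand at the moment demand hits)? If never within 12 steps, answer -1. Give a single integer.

Step 1: demand=5,sold=5 ship[2->3]=1 ship[1->2]=1 ship[0->1]=1 prod=2 -> [4 3 8 14]
Step 2: demand=5,sold=5 ship[2->3]=1 ship[1->2]=1 ship[0->1]=1 prod=2 -> [5 3 8 10]
Step 3: demand=5,sold=5 ship[2->3]=1 ship[1->2]=1 ship[0->1]=1 prod=2 -> [6 3 8 6]
Step 4: demand=5,sold=5 ship[2->3]=1 ship[1->2]=1 ship[0->1]=1 prod=2 -> [7 3 8 2]
Step 5: demand=5,sold=2 ship[2->3]=1 ship[1->2]=1 ship[0->1]=1 prod=2 -> [8 3 8 1]
Step 6: demand=5,sold=1 ship[2->3]=1 ship[1->2]=1 ship[0->1]=1 prod=2 -> [9 3 8 1]
Step 7: demand=5,sold=1 ship[2->3]=1 ship[1->2]=1 ship[0->1]=1 prod=2 -> [10 3 8 1]
Step 8: demand=5,sold=1 ship[2->3]=1 ship[1->2]=1 ship[0->1]=1 prod=2 -> [11 3 8 1]
Step 9: demand=5,sold=1 ship[2->3]=1 ship[1->2]=1 ship[0->1]=1 prod=2 -> [12 3 8 1]
Step 10: demand=5,sold=1 ship[2->3]=1 ship[1->2]=1 ship[0->1]=1 prod=2 -> [13 3 8 1]
Step 11: demand=5,sold=1 ship[2->3]=1 ship[1->2]=1 ship[0->1]=1 prod=2 -> [14 3 8 1]
Step 12: demand=5,sold=1 ship[2->3]=1 ship[1->2]=1 ship[0->1]=1 prod=2 -> [15 3 8 1]
First stockout at step 5

5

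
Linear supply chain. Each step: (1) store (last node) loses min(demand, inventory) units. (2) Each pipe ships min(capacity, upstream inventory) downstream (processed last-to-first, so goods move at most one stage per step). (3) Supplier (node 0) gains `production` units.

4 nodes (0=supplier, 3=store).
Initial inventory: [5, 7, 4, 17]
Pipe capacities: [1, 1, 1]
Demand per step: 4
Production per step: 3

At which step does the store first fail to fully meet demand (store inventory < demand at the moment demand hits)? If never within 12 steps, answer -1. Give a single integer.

Step 1: demand=4,sold=4 ship[2->3]=1 ship[1->2]=1 ship[0->1]=1 prod=3 -> [7 7 4 14]
Step 2: demand=4,sold=4 ship[2->3]=1 ship[1->2]=1 ship[0->1]=1 prod=3 -> [9 7 4 11]
Step 3: demand=4,sold=4 ship[2->3]=1 ship[1->2]=1 ship[0->1]=1 prod=3 -> [11 7 4 8]
Step 4: demand=4,sold=4 ship[2->3]=1 ship[1->2]=1 ship[0->1]=1 prod=3 -> [13 7 4 5]
Step 5: demand=4,sold=4 ship[2->3]=1 ship[1->2]=1 ship[0->1]=1 prod=3 -> [15 7 4 2]
Step 6: demand=4,sold=2 ship[2->3]=1 ship[1->2]=1 ship[0->1]=1 prod=3 -> [17 7 4 1]
Step 7: demand=4,sold=1 ship[2->3]=1 ship[1->2]=1 ship[0->1]=1 prod=3 -> [19 7 4 1]
Step 8: demand=4,sold=1 ship[2->3]=1 ship[1->2]=1 ship[0->1]=1 prod=3 -> [21 7 4 1]
Step 9: demand=4,sold=1 ship[2->3]=1 ship[1->2]=1 ship[0->1]=1 prod=3 -> [23 7 4 1]
Step 10: demand=4,sold=1 ship[2->3]=1 ship[1->2]=1 ship[0->1]=1 prod=3 -> [25 7 4 1]
Step 11: demand=4,sold=1 ship[2->3]=1 ship[1->2]=1 ship[0->1]=1 prod=3 -> [27 7 4 1]
Step 12: demand=4,sold=1 ship[2->3]=1 ship[1->2]=1 ship[0->1]=1 prod=3 -> [29 7 4 1]
First stockout at step 6

6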